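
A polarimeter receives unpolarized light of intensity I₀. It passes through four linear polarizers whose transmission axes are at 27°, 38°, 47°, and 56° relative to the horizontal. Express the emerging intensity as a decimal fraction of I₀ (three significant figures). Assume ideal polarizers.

≈ 0.459 I₀

Unpolarized light through the first polarizer → I₁ = ½ I₀, now polarized at 27°.
I₂ = I₁ cos²(38° − 27°) = 0.5 I₀ · cos²(11°) = 0.4818 I₀.
I₃ = I₂ cos²(47° − 38°) = 0.4818 I₀ · cos²(9°) = 0.47 I₀.
I₄ = I₃ cos²(56° − 47°) = 0.47 I₀ · cos²(9°) = 0.4585 I₀.
Transmitted fraction = 0.4585.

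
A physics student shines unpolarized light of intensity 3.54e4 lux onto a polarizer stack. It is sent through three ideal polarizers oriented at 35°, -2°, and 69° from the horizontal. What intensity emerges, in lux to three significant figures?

I ≈ 1200 lux

Unpolarized light through the first polarizer → I₁ = 3.54e4 lux/2 = 1.77e+04 lux, polarized at 35°.
I₂ = I₁ · cos²(37°) = 1.77e+04 · 0.6378 = 1.129e+04 lux.
I₃ = I₂ · cos²(71°) = 1.129e+04 · 0.106 = 1197 lux.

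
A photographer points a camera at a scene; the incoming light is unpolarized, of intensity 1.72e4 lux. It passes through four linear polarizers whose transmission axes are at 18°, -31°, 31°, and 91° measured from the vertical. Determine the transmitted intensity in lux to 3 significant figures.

Unpolarized light through the first polarizer → I₁ = 1.72e4 lux/2 = 8600 lux, polarized at 18°.
I₂ = I₁ · cos²(49°) = 8600 · 0.4304 = 3702 lux.
I₃ = I₂ · cos²(62°) = 3702 · 0.2204 = 815.8 lux.
I₄ = I₃ · cos²(60°) = 815.8 · 0.25 = 204 lux.

I ≈ 204 lux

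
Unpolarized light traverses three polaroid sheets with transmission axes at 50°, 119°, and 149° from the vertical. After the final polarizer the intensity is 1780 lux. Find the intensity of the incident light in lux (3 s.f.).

I₀ ≈ 3.70e4 lux

Unpolarized light through the first polarizer → I₁ = ½ I₀, now polarized at 50°.
I₂ = I₁ cos²(119° − 50°) = 0.5 I₀ · cos²(69°) = 0.06421 I₀.
I₃ = I₂ cos²(149° − 119°) = 0.06421 I₀ · cos²(30°) = 0.04816 I₀.
So 1780 lux = 0.04816 I₀, giving I₀ = 1780/0.04816 = 3.696e+04 lux.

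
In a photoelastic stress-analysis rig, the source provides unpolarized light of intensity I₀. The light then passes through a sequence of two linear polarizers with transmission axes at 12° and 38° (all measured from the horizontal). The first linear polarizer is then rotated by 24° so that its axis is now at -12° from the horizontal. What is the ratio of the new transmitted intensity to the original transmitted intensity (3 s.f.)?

I_new/I_old ≈ 0.511

Before rotation:
Unpolarized light through the first polarizer → I₁ = ½ I₀, now polarized at 12°.
I₂ = I₁ cos²(38° − 12°) = 0.5 I₀ · cos²(26°) = 0.4039 I₀.
After rotation:
Unpolarized light through the first polarizer → I₁ = ½ I₀, now polarized at -12°.
I₂ = I₁ cos²(38° + 12°) = 0.5 I₀ · cos²(50°) = 0.2066 I₀.
Ratio = 0.2066 / 0.4039 = 0.5115.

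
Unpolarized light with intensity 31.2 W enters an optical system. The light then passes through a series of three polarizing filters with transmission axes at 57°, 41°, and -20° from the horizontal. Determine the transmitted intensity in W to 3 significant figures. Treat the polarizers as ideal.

Unpolarized light through the first polarizer → I₁ = 31.2 W/2 = 15.6 W, polarized at 57°.
I₂ = I₁ · cos²(16°) = 15.6 · 0.924 = 14.41 W.
I₃ = I₂ · cos²(61°) = 14.41 · 0.235 = 3.388 W.

I ≈ 3.39 W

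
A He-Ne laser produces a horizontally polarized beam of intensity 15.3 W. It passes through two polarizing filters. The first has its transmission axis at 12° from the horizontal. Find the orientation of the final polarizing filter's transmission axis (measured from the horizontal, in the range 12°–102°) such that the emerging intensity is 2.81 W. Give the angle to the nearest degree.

θ ≈ 76°

By Malus's law, I₁ = I₀ cos²(12° − 0°) = I₀ cos²(12°) = 0.9568 I₀.
Target fraction: 2.81 / 15.3 W = 0.1837 of I₀.
Need I₂/I₀ = 0.1837, so cos²(θ − 12°) = 0.1837 / 0.9568 = 0.192.
θ − 12° = arccos(√0.192) = 64.0°, giving θ ≈ 12 + 64.0 = 76.0°.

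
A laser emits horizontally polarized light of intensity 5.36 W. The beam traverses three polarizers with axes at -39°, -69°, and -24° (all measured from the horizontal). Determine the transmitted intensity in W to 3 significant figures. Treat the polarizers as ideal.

I ≈ 1.21 W

I₁ = 5.36 W · cos²(39°) = 3.237 W.
I₂ = I₁ · cos²(30°) = 3.237 · 0.75 = 2.428 W.
I₃ = I₂ · cos²(45°) = 2.428 · 0.5 = 1.214 W.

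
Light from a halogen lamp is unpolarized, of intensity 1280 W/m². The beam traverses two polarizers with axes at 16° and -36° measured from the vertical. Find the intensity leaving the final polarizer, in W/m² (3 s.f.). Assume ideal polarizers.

I ≈ 243 W/m²

Unpolarized light through the first polarizer → I₁ = 1280 W/m²/2 = 640 W/m², polarized at 16°.
I₂ = I₁ · cos²(52°) = 640 · 0.379 = 242.6 W/m².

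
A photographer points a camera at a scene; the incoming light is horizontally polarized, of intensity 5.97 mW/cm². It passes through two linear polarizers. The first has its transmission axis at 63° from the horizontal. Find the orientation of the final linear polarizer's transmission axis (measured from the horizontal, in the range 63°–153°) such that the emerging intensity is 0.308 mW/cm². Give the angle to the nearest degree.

By Malus's law, I₁ = I₀ cos²(63° − 0°) = I₀ cos²(63°) = 0.2061 I₀.
Target fraction: 0.308 / 5.97 mW/cm² = 0.05159 of I₀.
Need I₂/I₀ = 0.05159, so cos²(θ − 63°) = 0.05159 / 0.2061 = 0.2503.
θ − 63° = arccos(√0.2503) = 60.0°, giving θ ≈ 63 + 60.0 = 123.0°.

θ ≈ 123°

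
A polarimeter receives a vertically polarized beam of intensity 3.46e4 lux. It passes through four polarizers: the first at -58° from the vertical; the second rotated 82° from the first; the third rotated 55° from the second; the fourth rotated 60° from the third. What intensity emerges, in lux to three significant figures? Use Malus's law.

By Malus's law, I₁ = 3.46e4 lux · cos²(58°) = 9716 lux.
I₂ = I₁ · cos²(82°) = 9716 · 0.01937 = 188.2 lux.
I₃ = I₂ · cos²(55°) = 188.2 · 0.329 = 61.91 lux.
I₄ = I₃ · cos²(60°) = 61.91 · 0.25 = 15.48 lux.

I ≈ 15.5 lux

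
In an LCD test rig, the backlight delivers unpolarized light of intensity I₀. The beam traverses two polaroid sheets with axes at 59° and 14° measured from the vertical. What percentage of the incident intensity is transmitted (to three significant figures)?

Unpolarized light through the first polarizer → I₁ = ½ I₀, now polarized at 59°.
I₂ = I₁ cos²(14° − 59°) = 0.5 I₀ · cos²(45°) = 0.25 I₀.
That is 25% of the incident intensity.

≈ 25.0%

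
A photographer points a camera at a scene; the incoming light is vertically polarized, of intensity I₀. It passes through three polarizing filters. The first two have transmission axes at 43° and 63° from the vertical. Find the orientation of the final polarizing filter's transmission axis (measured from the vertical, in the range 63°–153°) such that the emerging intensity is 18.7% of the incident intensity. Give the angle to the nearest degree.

θ ≈ 114°

I₁ = I₀ cos²(43° − 0°) = I₀ cos²(43°) = 0.5349 I₀.
I₂ = I₁ cos²(63° − 43°) = 0.5349 I₀ · cos²(20°) = 0.4723 I₀.
Need I₃/I₀ = 0.187, so cos²(θ − 63°) = 0.187 / 0.4723 = 0.3959.
θ − 63° = arccos(√0.3959) = 51.0°, giving θ ≈ 63 + 51.0 = 114.0°.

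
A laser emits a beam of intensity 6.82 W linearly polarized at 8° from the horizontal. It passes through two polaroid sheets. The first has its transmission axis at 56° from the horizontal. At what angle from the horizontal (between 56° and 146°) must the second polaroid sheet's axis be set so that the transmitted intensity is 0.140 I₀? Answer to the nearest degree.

θ ≈ 112°

By Malus's law, I₁ = I₀ cos²(56° − 8°) = I₀ cos²(48°) = 0.4477 I₀.
Need I₂/I₀ = 0.14, so cos²(θ − 56°) = 0.14 / 0.4477 = 0.3127.
θ − 56° = arccos(√0.3127) = 56.0°, giving θ ≈ 56 + 56.0 = 112.0°.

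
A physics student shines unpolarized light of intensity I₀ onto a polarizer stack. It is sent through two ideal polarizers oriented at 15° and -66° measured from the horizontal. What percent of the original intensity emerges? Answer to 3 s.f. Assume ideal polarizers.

≈ 1.22%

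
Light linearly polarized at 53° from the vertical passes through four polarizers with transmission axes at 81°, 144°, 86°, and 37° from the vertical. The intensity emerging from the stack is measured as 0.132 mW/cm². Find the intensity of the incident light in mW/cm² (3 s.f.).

I₀ ≈ 6.80 mW/cm²

I₁ = I₀ cos²(81° − 53°) = I₀ cos²(28°) = 0.7796 I₀.
I₂ = I₁ cos²(144° − 81°) = 0.7796 I₀ · cos²(63°) = 0.1607 I₀.
I₃ = I₂ cos²(86° − 144°) = 0.1607 I₀ · cos²(58°) = 0.04512 I₀.
I₄ = I₃ cos²(37° − 86°) = 0.04512 I₀ · cos²(49°) = 0.01942 I₀.
So 0.132 mW/cm² = 0.01942 I₀, giving I₀ = 0.132/0.01942 = 6.797 mW/cm².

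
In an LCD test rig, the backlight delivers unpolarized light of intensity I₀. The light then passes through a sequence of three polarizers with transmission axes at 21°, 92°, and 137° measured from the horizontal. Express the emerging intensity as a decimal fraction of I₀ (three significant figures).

Unpolarized light through the first polarizer → I₁ = ½ I₀, now polarized at 21°.
I₂ = I₁ cos²(92° − 21°) = 0.5 I₀ · cos²(71°) = 0.053 I₀.
I₃ = I₂ cos²(137° − 92°) = 0.053 I₀ · cos²(45°) = 0.0265 I₀.
Transmitted fraction = 0.0265.

≈ 0.0265 I₀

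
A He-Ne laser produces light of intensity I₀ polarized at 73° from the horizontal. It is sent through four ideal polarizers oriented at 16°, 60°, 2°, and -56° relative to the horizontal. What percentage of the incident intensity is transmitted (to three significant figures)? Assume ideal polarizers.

≈ 1.21%

By Malus's law, I₁ = I₀ cos²(16° − 73°) = I₀ cos²(57°) = 0.2966 I₀.
I₂ = I₁ cos²(60° − 16°) = 0.2966 I₀ · cos²(44°) = 0.1535 I₀.
I₃ = I₂ cos²(2° − 60°) = 0.1535 I₀ · cos²(58°) = 0.0431 I₀.
I₄ = I₃ cos²(-56° − 2°) = 0.0431 I₀ · cos²(58°) = 0.0121 I₀.
That is 1.21% of the incident intensity.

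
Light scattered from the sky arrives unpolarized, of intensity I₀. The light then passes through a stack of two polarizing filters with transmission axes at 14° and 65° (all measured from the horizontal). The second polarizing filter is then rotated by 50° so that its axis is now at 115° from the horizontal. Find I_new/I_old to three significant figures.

I_new/I_old ≈ 0.0919

Before rotation:
Unpolarized light through the first polarizer → I₁ = ½ I₀, now polarized at 14°.
I₂ = I₁ cos²(65° − 14°) = 0.5 I₀ · cos²(51°) = 0.198 I₀.
After rotation:
Unpolarized light through the first polarizer → I₁ = ½ I₀, now polarized at 14°.
Angle between axes 1 and 2: 79°. I₂ = 0.5 I₀ · cos²(79°) = 0.0182 I₀.
Ratio = 0.0182 / 0.198 = 0.09193.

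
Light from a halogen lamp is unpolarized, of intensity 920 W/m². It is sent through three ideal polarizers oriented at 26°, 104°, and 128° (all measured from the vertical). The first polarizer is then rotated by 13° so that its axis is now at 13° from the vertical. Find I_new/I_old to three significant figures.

I_new/I_old ≈ 0.00705

Before rotation:
Unpolarized light through the first polarizer → I₁ = ½ I₀, now polarized at 26°.
I₂ = I₁ cos²(104° − 26°) = 0.5 I₀ · cos²(78°) = 0.02161 I₀.
I₃ = I₂ cos²(128° − 104°) = 0.02161 I₀ · cos²(24°) = 0.01804 I₀.
After rotation:
Unpolarized light through the first polarizer → I₁ = ½ I₀, now polarized at 13°.
Angle between axes 1 and 2: 89°. I₂ = 0.5 I₀ · cos²(89°) = 0.0001523 I₀.
I₃ = I₂ cos²(128° − 104°) = 0.0001523 I₀ · cos²(24°) = 0.0001271 I₀.
Ratio = 0.0001271 / 0.01804 = 0.007046.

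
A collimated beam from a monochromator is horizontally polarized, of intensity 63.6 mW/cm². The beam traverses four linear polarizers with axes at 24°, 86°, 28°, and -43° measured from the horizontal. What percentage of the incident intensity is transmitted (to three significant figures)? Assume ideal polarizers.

I₁ = 63.6 mW/cm² · cos²(24°) = 53.08 mW/cm².
I₂ = I₁ · cos²(62°) = 53.08 · 0.2204 = 11.7 mW/cm².
I₃ = I₂ · cos²(58°) = 11.7 · 0.2808 = 3.285 mW/cm².
I₄ = I₃ · cos²(71°) = 3.285 · 0.106 = 0.3482 mW/cm².
That is 0.5475% of the incident intensity.

≈ 0.547%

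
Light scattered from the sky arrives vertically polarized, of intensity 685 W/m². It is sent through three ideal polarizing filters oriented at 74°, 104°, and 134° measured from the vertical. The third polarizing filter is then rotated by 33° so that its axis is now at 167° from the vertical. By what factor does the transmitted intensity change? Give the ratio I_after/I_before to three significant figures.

Before rotation:
By Malus's law, I₁ = I₀ cos²(74° − 0°) = I₀ cos²(74°) = 0.07598 I₀.
I₂ = I₁ cos²(104° − 74°) = 0.07598 I₀ · cos²(30°) = 0.05698 I₀.
I₃ = I₂ cos²(134° − 104°) = 0.05698 I₀ · cos²(30°) = 0.04274 I₀.
After rotation:
I₁ = I₀ cos²(74° − 0°) = I₀ cos²(74°) = 0.07598 I₀.
I₂ = I₁ cos²(104° − 74°) = 0.07598 I₀ · cos²(30°) = 0.05698 I₀.
I₃ = I₂ cos²(167° − 104°) = 0.05698 I₀ · cos²(63°) = 0.01174 I₀.
Ratio = 0.01174 / 0.04274 = 0.2748.

I_new/I_old ≈ 0.275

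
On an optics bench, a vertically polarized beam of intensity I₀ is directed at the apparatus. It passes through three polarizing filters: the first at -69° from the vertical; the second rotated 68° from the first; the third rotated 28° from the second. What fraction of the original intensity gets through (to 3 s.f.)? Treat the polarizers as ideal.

I₁ = I₀ cos²(-69° − 0°) = I₀ cos²(69°) = 0.1284 I₀.
I₂ = I₁ cos²(68°) = 0.1284 · 0.1403 I₀ = 0.01802 I₀.
I₃ = I₂ cos²(28°) = 0.01802 · 0.7796 I₀ = 0.01405 I₀.
Transmitted fraction = 0.01405.

≈ 0.0141 I₀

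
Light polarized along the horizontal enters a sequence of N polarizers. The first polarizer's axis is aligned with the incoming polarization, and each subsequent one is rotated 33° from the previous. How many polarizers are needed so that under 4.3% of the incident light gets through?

N = 10

First polarizer is aligned with the polarization: full transmission.
Each further stage multiplies by cos²(33°) = 0.7034.
After N polarizers: T = 0.7034^(N−1). Require T < 0.043 ⇒ N−1 > ln(0.043)/ln(0.7034) = 8.94, so N−1 ≥ 9 and N = 10.
Check: N=10 gives T = 0.04214 < 0.043; N=9 gives T = 0.0599.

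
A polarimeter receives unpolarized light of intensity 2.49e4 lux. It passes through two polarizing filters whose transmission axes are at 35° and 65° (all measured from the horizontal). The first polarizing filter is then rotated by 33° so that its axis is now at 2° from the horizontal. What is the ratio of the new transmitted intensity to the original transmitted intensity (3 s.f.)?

Before rotation:
Unpolarized light through the first polarizer → I₁ = ½ I₀, now polarized at 35°.
I₂ = I₁ cos²(65° − 35°) = 0.5 I₀ · cos²(30°) = 0.375 I₀.
After rotation:
Unpolarized light through the first polarizer → I₁ = ½ I₀, now polarized at 2°.
I₂ = I₁ cos²(65° − 2°) = 0.5 I₀ · cos²(63°) = 0.1031 I₀.
Ratio = 0.1031 / 0.375 = 0.2748.

I_new/I_old ≈ 0.275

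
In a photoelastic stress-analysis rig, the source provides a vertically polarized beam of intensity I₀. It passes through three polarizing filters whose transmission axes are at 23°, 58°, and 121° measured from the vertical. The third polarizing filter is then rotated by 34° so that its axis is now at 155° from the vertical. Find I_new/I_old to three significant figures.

I_new/I_old ≈ 0.0721

Before rotation:
I₁ = I₀ cos²(23° − 0°) = I₀ cos²(23°) = 0.8473 I₀.
I₂ = I₁ cos²(58° − 23°) = 0.8473 I₀ · cos²(35°) = 0.5686 I₀.
I₃ = I₂ cos²(121° − 58°) = 0.5686 I₀ · cos²(63°) = 0.1172 I₀.
After rotation:
I₁ = I₀ cos²(23° − 0°) = I₀ cos²(23°) = 0.8473 I₀.
I₂ = I₁ cos²(58° − 23°) = 0.8473 I₀ · cos²(35°) = 0.5686 I₀.
Angle between axes 2 and 3: 83°. I₃ = 0.5686 I₀ · cos²(83°) = 0.008444 I₀.
Ratio = 0.008444 / 0.1172 = 0.07206.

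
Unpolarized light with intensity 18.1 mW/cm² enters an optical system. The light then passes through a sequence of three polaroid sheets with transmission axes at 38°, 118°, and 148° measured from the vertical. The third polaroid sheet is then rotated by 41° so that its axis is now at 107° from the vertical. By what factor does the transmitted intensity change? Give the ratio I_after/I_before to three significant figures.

I_new/I_old ≈ 1.28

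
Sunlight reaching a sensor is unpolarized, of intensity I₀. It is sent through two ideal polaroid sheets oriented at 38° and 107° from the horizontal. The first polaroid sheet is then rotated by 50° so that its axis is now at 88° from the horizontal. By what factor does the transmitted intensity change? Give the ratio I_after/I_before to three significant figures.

Before rotation:
Unpolarized light through the first polarizer → I₁ = ½ I₀, now polarized at 38°.
I₂ = I₁ cos²(107° − 38°) = 0.5 I₀ · cos²(69°) = 0.06421 I₀.
After rotation:
Unpolarized light through the first polarizer → I₁ = ½ I₀, now polarized at 88°.
I₂ = I₁ cos²(107° − 88°) = 0.5 I₀ · cos²(19°) = 0.447 I₀.
Ratio = 0.447 / 0.06421 = 6.961.

I_new/I_old ≈ 6.96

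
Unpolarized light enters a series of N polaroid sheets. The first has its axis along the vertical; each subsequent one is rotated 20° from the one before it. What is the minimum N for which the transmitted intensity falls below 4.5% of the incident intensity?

N = 21

First polarizer halves the unpolarized light: factor 1/2.
Each further stage multiplies by cos²(20°) = 0.883.
After N polarizers: T = 0.5·0.883^(N−1). Require T < 0.045 ⇒ N−1 > ln(0.045/0.5)/ln(0.883) = 19.36, so N−1 ≥ 20 and N = 21.
Check: N=21 gives T = 0.04153 < 0.045; N=20 gives T = 0.04704.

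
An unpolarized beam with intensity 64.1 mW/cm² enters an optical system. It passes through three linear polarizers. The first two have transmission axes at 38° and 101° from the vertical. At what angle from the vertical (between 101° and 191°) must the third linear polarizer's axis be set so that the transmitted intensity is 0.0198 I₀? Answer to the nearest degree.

θ ≈ 165°

Unpolarized light through the first polarizer → I₁ = ½ I₀, now polarized at 38°.
I₂ = I₁ cos²(101° − 38°) = 0.5 I₀ · cos²(63°) = 0.1031 I₀.
Need I₃/I₀ = 0.0198, so cos²(θ − 101°) = 0.0198 / 0.1031 = 0.1921.
θ − 101° = arccos(√0.1921) = 64.0°, giving θ ≈ 101 + 64.0 = 165.0°.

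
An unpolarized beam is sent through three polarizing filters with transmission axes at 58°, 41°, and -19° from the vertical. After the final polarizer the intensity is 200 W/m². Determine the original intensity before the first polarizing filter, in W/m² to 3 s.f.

Unpolarized light through the first polarizer → I₁ = ½ I₀, now polarized at 58°.
I₂ = I₁ cos²(41° − 58°) = 0.5 I₀ · cos²(17°) = 0.4573 I₀.
I₃ = I₂ cos²(-19° − 41°) = 0.4573 I₀ · cos²(60°) = 0.1143 I₀.
So 200 W/m² = 0.1143 I₀, giving I₀ = 200/0.1143 = 1750 W/m².

I₀ ≈ 1750 W/m²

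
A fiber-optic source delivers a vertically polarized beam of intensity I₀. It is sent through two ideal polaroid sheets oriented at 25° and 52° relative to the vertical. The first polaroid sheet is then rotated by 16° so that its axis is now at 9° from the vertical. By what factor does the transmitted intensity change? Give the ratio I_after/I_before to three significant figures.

I_new/I_old ≈ 0.800

Before rotation:
By Malus's law, I₁ = I₀ cos²(25° − 0°) = I₀ cos²(25°) = 0.8214 I₀.
I₂ = I₁ cos²(52° − 25°) = 0.8214 I₀ · cos²(27°) = 0.6521 I₀.
After rotation:
I₁ = I₀ cos²(9° − 0°) = I₀ cos²(9°) = 0.9755 I₀.
I₂ = I₁ cos²(52° − 9°) = 0.9755 I₀ · cos²(43°) = 0.5218 I₀.
Ratio = 0.5218 / 0.6521 = 0.8002.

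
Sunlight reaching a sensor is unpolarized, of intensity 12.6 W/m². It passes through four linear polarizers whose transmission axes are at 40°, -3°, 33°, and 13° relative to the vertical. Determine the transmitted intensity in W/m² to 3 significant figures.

Unpolarized light through the first polarizer → I₁ = 12.6 W/m²/2 = 6.3 W/m², polarized at 40°.
I₂ = I₁ · cos²(43°) = 6.3 · 0.5349 = 3.37 W/m².
I₃ = I₂ · cos²(36°) = 3.37 · 0.6545 = 2.206 W/m².
I₄ = I₃ · cos²(20°) = 2.206 · 0.883 = 1.948 W/m².

I ≈ 1.95 W/m²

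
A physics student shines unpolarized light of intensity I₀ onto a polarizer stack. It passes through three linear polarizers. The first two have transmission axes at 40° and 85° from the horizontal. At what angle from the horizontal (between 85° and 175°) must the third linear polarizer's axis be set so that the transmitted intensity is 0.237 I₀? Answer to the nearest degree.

Unpolarized light through the first polarizer → I₁ = ½ I₀, now polarized at 40°.
I₂ = I₁ cos²(85° − 40°) = 0.5 I₀ · cos²(45°) = 0.25 I₀.
Need I₃/I₀ = 0.237, so cos²(θ − 85°) = 0.237 / 0.25 = 0.948.
θ − 85° = arccos(√0.948) = 13.2°, giving θ ≈ 85 + 13.2 = 98.2°.

θ ≈ 98°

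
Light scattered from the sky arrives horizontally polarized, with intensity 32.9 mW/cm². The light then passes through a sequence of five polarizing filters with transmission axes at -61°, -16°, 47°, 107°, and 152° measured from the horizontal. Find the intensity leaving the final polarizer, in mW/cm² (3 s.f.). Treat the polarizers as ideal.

By Malus's law, I₁ = 32.9 mW/cm² · cos²(61°) = 7.733 mW/cm².
I₂ = I₁ · cos²(45°) = 7.733 · 0.5 = 3.866 mW/cm².
I₃ = I₂ · cos²(63°) = 3.866 · 0.2061 = 0.7969 mW/cm².
I₄ = I₃ · cos²(60°) = 0.7969 · 0.25 = 0.1992 mW/cm².
I₅ = I₄ · cos²(45°) = 0.1992 · 0.5 = 0.09961 mW/cm².

I ≈ 0.0996 mW/cm²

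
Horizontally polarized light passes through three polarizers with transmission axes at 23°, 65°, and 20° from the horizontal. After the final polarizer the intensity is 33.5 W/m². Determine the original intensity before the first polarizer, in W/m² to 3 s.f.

I₀ ≈ 143 W/m²

I₁ = I₀ cos²(23° − 0°) = I₀ cos²(23°) = 0.8473 I₀.
I₂ = I₁ cos²(65° − 23°) = 0.8473 I₀ · cos²(42°) = 0.4679 I₀.
I₃ = I₂ cos²(20° − 65°) = 0.4679 I₀ · cos²(45°) = 0.234 I₀.
So 33.5 W/m² = 0.234 I₀, giving I₀ = 33.5/0.234 = 143.2 W/m².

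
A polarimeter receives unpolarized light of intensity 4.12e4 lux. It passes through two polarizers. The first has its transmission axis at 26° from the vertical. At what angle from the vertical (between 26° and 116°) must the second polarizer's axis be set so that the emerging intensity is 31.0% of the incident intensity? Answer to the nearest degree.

θ ≈ 64°

Unpolarized light through the first polarizer → I₁ = ½ I₀, now polarized at 26°.
Need I₂/I₀ = 0.31, so cos²(θ − 26°) = 0.31 / 0.5 = 0.62.
θ − 26° = arccos(√0.62) = 38.1°, giving θ ≈ 26 + 38.1 = 64.1°.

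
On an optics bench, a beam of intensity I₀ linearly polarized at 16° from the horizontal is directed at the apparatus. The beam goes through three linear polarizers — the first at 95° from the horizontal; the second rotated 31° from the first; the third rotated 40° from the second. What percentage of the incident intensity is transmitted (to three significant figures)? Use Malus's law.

≈ 1.57%

By Malus's law, I₁ = I₀ cos²(95° − 16°) = I₀ cos²(79°) = 0.03641 I₀.
I₂ = I₁ cos²(31°) = 0.03641 · 0.7347 I₀ = 0.02675 I₀.
I₃ = I₂ cos²(40°) = 0.02675 · 0.5868 I₀ = 0.0157 I₀.
That is 1.57% of the incident intensity.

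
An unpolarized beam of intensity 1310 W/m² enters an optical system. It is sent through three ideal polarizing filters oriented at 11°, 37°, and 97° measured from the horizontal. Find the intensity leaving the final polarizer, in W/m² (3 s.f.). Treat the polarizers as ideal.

I ≈ 132 W/m²

Unpolarized light through the first polarizer → I₁ = 1310 W/m²/2 = 655 W/m², polarized at 11°.
I₂ = I₁ · cos²(26°) = 655 · 0.8078 = 529.1 W/m².
I₃ = I₂ · cos²(60°) = 529.1 · 0.25 = 132.3 W/m².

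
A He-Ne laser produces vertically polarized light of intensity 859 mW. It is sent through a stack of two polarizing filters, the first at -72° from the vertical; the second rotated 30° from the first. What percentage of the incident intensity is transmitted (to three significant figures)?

I₁ = 859 mW · cos²(72°) = 82.03 mW.
I₂ = I₁ · cos²(30°) = 82.03 · 0.75 = 61.52 mW.
That is 7.162% of the incident intensity.

≈ 7.16%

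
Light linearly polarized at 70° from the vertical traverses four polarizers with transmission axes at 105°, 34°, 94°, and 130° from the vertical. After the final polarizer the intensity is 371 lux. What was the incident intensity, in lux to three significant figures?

I₀ ≈ 3.19e4 lux

I₁ = I₀ cos²(105° − 70°) = I₀ cos²(35°) = 0.671 I₀.
I₂ = I₁ cos²(34° − 105°) = 0.671 I₀ · cos²(71°) = 0.07112 I₀.
I₃ = I₂ cos²(94° − 34°) = 0.07112 I₀ · cos²(60°) = 0.01778 I₀.
I₄ = I₃ cos²(130° − 94°) = 0.01778 I₀ · cos²(36°) = 0.01164 I₀.
So 371 lux = 0.01164 I₀, giving I₀ = 371/0.01164 = 3.188e+04 lux.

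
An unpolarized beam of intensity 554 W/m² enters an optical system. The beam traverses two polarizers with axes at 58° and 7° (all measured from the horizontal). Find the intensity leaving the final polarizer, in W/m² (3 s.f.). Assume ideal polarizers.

I ≈ 110 W/m²

Unpolarized light through the first polarizer → I₁ = 554 W/m²/2 = 277 W/m², polarized at 58°.
I₂ = I₁ · cos²(51°) = 277 · 0.396 = 109.7 W/m².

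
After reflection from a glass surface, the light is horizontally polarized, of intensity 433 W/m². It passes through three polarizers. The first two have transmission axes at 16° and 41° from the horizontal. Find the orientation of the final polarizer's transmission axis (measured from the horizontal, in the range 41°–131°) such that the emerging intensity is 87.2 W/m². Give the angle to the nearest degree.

θ ≈ 100°

I₁ = I₀ cos²(16° − 0°) = I₀ cos²(16°) = 0.924 I₀.
I₂ = I₁ cos²(41° − 16°) = 0.924 I₀ · cos²(25°) = 0.759 I₀.
Target fraction: 87.2 / 433 W/m² = 0.2014 of I₀.
Need I₃/I₀ = 0.2014, so cos²(θ − 41°) = 0.2014 / 0.759 = 0.2653.
θ − 41° = arccos(√0.2653) = 59.0°, giving θ ≈ 41 + 59.0 = 100.0°.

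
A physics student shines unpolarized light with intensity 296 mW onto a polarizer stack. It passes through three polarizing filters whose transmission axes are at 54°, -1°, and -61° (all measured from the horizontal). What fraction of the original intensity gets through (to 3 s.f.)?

I/I₀ ≈ 0.0411

Unpolarized light through the first polarizer → I₁ = 296 mW/2 = 148 mW, polarized at 54°.
I₂ = I₁ · cos²(55°) = 148 · 0.329 = 48.69 mW.
I₃ = I₂ · cos²(60°) = 48.69 · 0.25 = 12.17 mW.
Transmitted fraction = 0.04112.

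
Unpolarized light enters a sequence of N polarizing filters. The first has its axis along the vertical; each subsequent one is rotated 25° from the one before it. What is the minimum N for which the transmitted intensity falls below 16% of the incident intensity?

First polarizer halves the unpolarized light: factor 1/2.
Each further stage multiplies by cos²(25°) = 0.8214.
After N polarizers: T = 0.5·0.8214^(N−1). Require T < 0.16 ⇒ N−1 > ln(0.16/0.5)/ln(0.8214) = 5.79, so N−1 ≥ 6 and N = 7.
Check: N=7 gives T = 0.1536 < 0.16; N=6 gives T = 0.187.

N = 7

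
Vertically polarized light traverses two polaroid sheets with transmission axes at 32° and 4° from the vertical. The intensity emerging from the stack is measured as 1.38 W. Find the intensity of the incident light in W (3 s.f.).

I₀ ≈ 2.46 W

I₁ = I₀ cos²(32° − 0°) = I₀ cos²(32°) = 0.7192 I₀.
I₂ = I₁ cos²(4° − 32°) = 0.7192 I₀ · cos²(28°) = 0.5607 I₀.
So 1.38 W = 0.5607 I₀, giving I₀ = 1.38/0.5607 = 2.461 W.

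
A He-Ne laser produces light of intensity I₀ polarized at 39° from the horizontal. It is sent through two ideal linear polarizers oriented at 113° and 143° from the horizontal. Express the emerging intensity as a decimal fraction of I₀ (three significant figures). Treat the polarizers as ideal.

By Malus's law, I₁ = I₀ cos²(113° − 39°) = I₀ cos²(74°) = 0.07598 I₀.
I₂ = I₁ cos²(143° − 113°) = 0.07598 I₀ · cos²(30°) = 0.05698 I₀.
Transmitted fraction = 0.05698.

≈ 0.0570 I₀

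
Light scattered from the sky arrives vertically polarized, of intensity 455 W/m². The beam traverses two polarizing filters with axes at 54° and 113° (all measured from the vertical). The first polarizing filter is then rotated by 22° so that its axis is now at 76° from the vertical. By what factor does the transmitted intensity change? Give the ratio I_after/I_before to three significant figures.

Before rotation:
I₁ = I₀ cos²(54° − 0°) = I₀ cos²(54°) = 0.3455 I₀.
I₂ = I₁ cos²(113° − 54°) = 0.3455 I₀ · cos²(59°) = 0.09165 I₀.
After rotation:
I₁ = I₀ cos²(76° − 0°) = I₀ cos²(76°) = 0.05853 I₀.
I₂ = I₁ cos²(113° − 76°) = 0.05853 I₀ · cos²(37°) = 0.03733 I₀.
Ratio = 0.03733 / 0.09165 = 0.4073.

I_new/I_old ≈ 0.407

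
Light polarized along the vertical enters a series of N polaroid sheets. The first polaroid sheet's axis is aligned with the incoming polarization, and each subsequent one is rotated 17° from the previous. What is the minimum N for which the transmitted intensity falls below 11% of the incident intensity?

N = 26

First polarizer is aligned with the polarization: full transmission.
Each further stage multiplies by cos²(17°) = 0.9145.
After N polarizers: T = 0.9145^(N−1). Require T < 0.11 ⇒ N−1 > ln(0.11)/ln(0.9145) = 24.70, so N−1 ≥ 25 and N = 26.
Check: N=26 gives T = 0.1071 < 0.11; N=25 gives T = 0.1171.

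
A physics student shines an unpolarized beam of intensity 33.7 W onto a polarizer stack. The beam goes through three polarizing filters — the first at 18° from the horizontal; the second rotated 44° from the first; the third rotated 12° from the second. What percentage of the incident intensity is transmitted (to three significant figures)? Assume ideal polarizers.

Unpolarized light through the first polarizer → I₁ = 33.7 W/2 = 16.85 W, polarized at 18°.
I₂ = I₁ · cos²(44°) = 16.85 · 0.5174 = 8.719 W.
I₃ = I₂ · cos²(12°) = 8.719 · 0.9568 = 8.342 W.
That is 24.75% of the incident intensity.

≈ 24.8%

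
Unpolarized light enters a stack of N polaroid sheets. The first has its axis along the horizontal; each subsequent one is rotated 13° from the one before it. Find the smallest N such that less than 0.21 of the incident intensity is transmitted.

First polarizer halves the unpolarized light: factor 1/2.
Each further stage multiplies by cos²(13°) = 0.9494.
After N polarizers: T = 0.5·0.9494^(N−1). Require T < 0.21 ⇒ N−1 > ln(0.21/0.5)/ln(0.9494) = 16.71, so N−1 ≥ 17 and N = 18.
Check: N=18 gives T = 0.2068 < 0.21; N=17 gives T = 0.2178.

N = 18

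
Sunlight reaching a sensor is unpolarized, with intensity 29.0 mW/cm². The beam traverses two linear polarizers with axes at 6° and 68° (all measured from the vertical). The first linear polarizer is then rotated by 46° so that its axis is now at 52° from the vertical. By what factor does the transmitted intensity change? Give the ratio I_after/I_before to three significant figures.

Before rotation:
Unpolarized light through the first polarizer → I₁ = ½ I₀, now polarized at 6°.
I₂ = I₁ cos²(68° − 6°) = 0.5 I₀ · cos²(62°) = 0.1102 I₀.
After rotation:
Unpolarized light through the first polarizer → I₁ = ½ I₀, now polarized at 52°.
I₂ = I₁ cos²(68° − 52°) = 0.5 I₀ · cos²(16°) = 0.462 I₀.
Ratio = 0.462 / 0.1102 = 4.192.

I_new/I_old ≈ 4.19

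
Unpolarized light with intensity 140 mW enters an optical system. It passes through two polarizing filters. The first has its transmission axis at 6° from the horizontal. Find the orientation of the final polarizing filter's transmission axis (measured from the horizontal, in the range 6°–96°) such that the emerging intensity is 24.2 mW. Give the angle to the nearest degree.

Unpolarized light through the first polarizer → I₁ = ½ I₀, now polarized at 6°.
Target fraction: 24.2 / 140 mW = 0.1729 of I₀.
Need I₂/I₀ = 0.1729, so cos²(θ − 6°) = 0.1729 / 0.5 = 0.3457.
θ − 6° = arccos(√0.3457) = 54.0°, giving θ ≈ 6 + 54.0 = 60.0°.

θ ≈ 60°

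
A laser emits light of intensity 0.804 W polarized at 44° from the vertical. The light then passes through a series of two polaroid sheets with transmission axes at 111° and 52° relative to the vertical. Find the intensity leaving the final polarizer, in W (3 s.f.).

I ≈ 0.0326 W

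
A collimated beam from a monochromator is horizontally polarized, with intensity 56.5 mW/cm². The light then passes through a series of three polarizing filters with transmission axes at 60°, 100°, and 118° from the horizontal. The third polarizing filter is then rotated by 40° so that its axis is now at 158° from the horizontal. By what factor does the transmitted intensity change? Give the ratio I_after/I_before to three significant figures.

Before rotation:
I₁ = I₀ cos²(60° − 0°) = I₀ cos²(60°) = 0.25 I₀.
I₂ = I₁ cos²(100° − 60°) = 0.25 I₀ · cos²(40°) = 0.1467 I₀.
I₃ = I₂ cos²(118° − 100°) = 0.1467 I₀ · cos²(18°) = 0.1327 I₀.
After rotation:
I₁ = I₀ cos²(60° − 0°) = I₀ cos²(60°) = 0.25 I₀.
I₂ = I₁ cos²(100° − 60°) = 0.25 I₀ · cos²(40°) = 0.1467 I₀.
I₃ = I₂ cos²(158° − 100°) = 0.1467 I₀ · cos²(58°) = 0.0412 I₀.
Ratio = 0.0412 / 0.1327 = 0.3105.

I_new/I_old ≈ 0.310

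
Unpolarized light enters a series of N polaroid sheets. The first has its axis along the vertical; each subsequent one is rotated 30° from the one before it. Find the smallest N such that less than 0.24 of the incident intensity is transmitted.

First polarizer halves the unpolarized light: factor 1/2.
Each further stage multiplies by cos²(30°) = 0.75.
After N polarizers: T = 0.5·0.75^(N−1). Require T < 0.24 ⇒ N−1 > ln(0.24/0.5)/ln(0.75) = 2.55, so N−1 ≥ 3 and N = 4.
Check: N=4 gives T = 0.2109 < 0.24; N=3 gives T = 0.2813.

N = 4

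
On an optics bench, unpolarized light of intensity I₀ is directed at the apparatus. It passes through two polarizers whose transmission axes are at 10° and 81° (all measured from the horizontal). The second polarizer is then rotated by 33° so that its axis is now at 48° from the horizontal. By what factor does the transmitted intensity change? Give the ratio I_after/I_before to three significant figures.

I_new/I_old ≈ 5.86

Before rotation:
Unpolarized light through the first polarizer → I₁ = ½ I₀, now polarized at 10°.
I₂ = I₁ cos²(81° − 10°) = 0.5 I₀ · cos²(71°) = 0.053 I₀.
After rotation:
Unpolarized light through the first polarizer → I₁ = ½ I₀, now polarized at 10°.
I₂ = I₁ cos²(48° − 10°) = 0.5 I₀ · cos²(38°) = 0.3105 I₀.
Ratio = 0.3105 / 0.053 = 5.858.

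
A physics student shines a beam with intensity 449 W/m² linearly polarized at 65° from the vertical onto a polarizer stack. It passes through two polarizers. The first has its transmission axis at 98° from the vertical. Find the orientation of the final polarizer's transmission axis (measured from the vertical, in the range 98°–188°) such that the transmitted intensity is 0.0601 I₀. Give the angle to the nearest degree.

By Malus's law, I₁ = I₀ cos²(98° − 65°) = I₀ cos²(33°) = 0.7034 I₀.
Need I₂/I₀ = 0.0601, so cos²(θ − 98°) = 0.0601 / 0.7034 = 0.08545.
θ − 98° = arccos(√0.08545) = 73.0°, giving θ ≈ 98 + 73.0 = 171.0°.

θ ≈ 171°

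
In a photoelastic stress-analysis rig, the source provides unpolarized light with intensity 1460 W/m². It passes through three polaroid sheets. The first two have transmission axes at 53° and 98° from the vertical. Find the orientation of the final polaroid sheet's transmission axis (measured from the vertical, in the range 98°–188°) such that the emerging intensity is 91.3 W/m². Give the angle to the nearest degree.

θ ≈ 158°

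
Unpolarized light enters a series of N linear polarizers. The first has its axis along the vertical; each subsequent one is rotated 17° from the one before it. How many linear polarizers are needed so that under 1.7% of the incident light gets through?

N = 39

First polarizer halves the unpolarized light: factor 1/2.
Each further stage multiplies by cos²(17°) = 0.9145.
After N polarizers: T = 0.5·0.9145^(N−1). Require T < 0.017 ⇒ N−1 > ln(0.017/0.5)/ln(0.9145) = 37.84, so N−1 ≥ 38 and N = 39.
Check: N=39 gives T = 0.01676 < 0.017; N=38 gives T = 0.01833.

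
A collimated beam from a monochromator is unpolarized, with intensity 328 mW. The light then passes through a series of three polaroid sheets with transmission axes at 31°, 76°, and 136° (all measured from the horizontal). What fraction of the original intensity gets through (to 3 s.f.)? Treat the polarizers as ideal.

I/I₀ ≈ 0.0625

Unpolarized light through the first polarizer → I₁ = 328 mW/2 = 164 mW, polarized at 31°.
I₂ = I₁ · cos²(45°) = 164 · 0.5 = 82 mW.
I₃ = I₂ · cos²(60°) = 82 · 0.25 = 20.5 mW.
Transmitted fraction = 0.0625.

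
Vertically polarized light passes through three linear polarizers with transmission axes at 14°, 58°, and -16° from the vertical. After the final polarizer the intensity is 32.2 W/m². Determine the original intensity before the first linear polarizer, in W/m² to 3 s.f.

I₀ ≈ 870 W/m²

I₁ = I₀ cos²(14° − 0°) = I₀ cos²(14°) = 0.9415 I₀.
I₂ = I₁ cos²(58° − 14°) = 0.9415 I₀ · cos²(44°) = 0.4872 I₀.
I₃ = I₂ cos²(-16° − 58°) = 0.4872 I₀ · cos²(74°) = 0.03701 I₀.
So 32.2 W/m² = 0.03701 I₀, giving I₀ = 32.2/0.03701 = 870 W/m².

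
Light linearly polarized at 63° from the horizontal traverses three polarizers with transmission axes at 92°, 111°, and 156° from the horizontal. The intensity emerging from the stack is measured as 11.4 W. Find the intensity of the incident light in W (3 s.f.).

I₁ = I₀ cos²(92° − 63°) = I₀ cos²(29°) = 0.765 I₀.
I₂ = I₁ cos²(111° − 92°) = 0.765 I₀ · cos²(19°) = 0.6839 I₀.
I₃ = I₂ cos²(156° − 111°) = 0.6839 I₀ · cos²(45°) = 0.3419 I₀.
So 11.4 W = 0.3419 I₀, giving I₀ = 11.4/0.3419 = 33.34 W.

I₀ ≈ 33.3 W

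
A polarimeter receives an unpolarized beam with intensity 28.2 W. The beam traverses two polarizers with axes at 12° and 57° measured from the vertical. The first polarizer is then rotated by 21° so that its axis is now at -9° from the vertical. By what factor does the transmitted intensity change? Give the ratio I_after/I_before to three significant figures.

Before rotation:
Unpolarized light through the first polarizer → I₁ = ½ I₀, now polarized at 12°.
I₂ = I₁ cos²(57° − 12°) = 0.5 I₀ · cos²(45°) = 0.25 I₀.
After rotation:
Unpolarized light through the first polarizer → I₁ = ½ I₀, now polarized at -9°.
I₂ = I₁ cos²(57° + 9°) = 0.5 I₀ · cos²(66°) = 0.08272 I₀.
Ratio = 0.08272 / 0.25 = 0.3309.

I_new/I_old ≈ 0.331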